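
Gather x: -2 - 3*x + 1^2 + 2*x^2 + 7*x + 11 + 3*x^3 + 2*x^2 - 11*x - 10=3*x^3 + 4*x^2 - 7*x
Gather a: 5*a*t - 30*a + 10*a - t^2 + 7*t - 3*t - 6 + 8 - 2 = a*(5*t - 20) - t^2 + 4*t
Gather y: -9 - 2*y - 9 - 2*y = -4*y - 18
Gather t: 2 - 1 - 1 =0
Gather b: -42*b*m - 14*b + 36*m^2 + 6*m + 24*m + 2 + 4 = b*(-42*m - 14) + 36*m^2 + 30*m + 6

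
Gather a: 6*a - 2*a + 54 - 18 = 4*a + 36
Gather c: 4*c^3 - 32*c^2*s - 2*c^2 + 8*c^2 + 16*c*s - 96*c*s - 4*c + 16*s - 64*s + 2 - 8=4*c^3 + c^2*(6 - 32*s) + c*(-80*s - 4) - 48*s - 6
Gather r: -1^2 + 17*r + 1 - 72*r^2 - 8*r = -72*r^2 + 9*r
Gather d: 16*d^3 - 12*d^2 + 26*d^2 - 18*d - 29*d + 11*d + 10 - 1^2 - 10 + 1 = 16*d^3 + 14*d^2 - 36*d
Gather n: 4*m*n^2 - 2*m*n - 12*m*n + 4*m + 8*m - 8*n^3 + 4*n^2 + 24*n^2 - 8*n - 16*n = 12*m - 8*n^3 + n^2*(4*m + 28) + n*(-14*m - 24)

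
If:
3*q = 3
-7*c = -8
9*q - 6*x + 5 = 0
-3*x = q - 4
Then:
No Solution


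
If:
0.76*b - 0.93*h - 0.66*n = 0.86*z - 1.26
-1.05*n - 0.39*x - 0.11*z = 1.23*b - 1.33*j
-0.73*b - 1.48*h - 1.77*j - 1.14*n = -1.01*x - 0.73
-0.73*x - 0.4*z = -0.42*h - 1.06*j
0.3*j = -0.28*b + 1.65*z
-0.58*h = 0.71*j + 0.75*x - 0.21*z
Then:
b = -1.40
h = -1.54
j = 0.83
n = 2.57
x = 0.37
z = -0.09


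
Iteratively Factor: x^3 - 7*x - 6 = (x + 1)*(x^2 - x - 6) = (x - 3)*(x + 1)*(x + 2)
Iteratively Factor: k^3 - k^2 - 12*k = (k - 4)*(k^2 + 3*k) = k*(k - 4)*(k + 3)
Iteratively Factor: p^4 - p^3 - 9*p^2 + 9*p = (p - 1)*(p^3 - 9*p) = (p - 3)*(p - 1)*(p^2 + 3*p) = p*(p - 3)*(p - 1)*(p + 3)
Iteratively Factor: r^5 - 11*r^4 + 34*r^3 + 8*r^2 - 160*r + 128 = (r - 4)*(r^4 - 7*r^3 + 6*r^2 + 32*r - 32) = (r - 4)*(r + 2)*(r^3 - 9*r^2 + 24*r - 16) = (r - 4)^2*(r + 2)*(r^2 - 5*r + 4) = (r - 4)^2*(r - 1)*(r + 2)*(r - 4)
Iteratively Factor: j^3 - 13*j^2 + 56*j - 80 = (j - 4)*(j^2 - 9*j + 20) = (j - 5)*(j - 4)*(j - 4)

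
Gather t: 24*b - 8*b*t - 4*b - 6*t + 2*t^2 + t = 20*b + 2*t^2 + t*(-8*b - 5)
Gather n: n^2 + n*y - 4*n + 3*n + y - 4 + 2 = n^2 + n*(y - 1) + y - 2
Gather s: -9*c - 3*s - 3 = -9*c - 3*s - 3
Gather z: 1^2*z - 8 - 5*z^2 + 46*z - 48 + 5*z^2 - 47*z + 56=0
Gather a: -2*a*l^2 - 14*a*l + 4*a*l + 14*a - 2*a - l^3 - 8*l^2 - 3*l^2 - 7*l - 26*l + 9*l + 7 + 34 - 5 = a*(-2*l^2 - 10*l + 12) - l^3 - 11*l^2 - 24*l + 36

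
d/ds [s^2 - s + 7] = 2*s - 1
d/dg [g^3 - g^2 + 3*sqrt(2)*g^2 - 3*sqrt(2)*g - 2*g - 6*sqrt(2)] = 3*g^2 - 2*g + 6*sqrt(2)*g - 3*sqrt(2) - 2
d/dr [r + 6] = 1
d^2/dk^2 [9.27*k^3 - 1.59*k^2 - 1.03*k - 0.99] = 55.62*k - 3.18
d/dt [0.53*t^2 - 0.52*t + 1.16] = 1.06*t - 0.52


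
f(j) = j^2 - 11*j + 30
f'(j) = 2*j - 11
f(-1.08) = 43.05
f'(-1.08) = -13.16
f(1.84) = 13.15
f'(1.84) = -7.32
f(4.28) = 1.24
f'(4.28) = -2.44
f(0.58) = 23.96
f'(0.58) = -9.84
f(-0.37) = 34.21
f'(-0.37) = -11.74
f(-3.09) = 73.54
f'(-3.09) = -17.18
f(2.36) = 9.61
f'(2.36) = -6.28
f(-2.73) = 67.48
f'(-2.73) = -16.46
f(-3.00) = 72.00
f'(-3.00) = -17.00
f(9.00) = 12.00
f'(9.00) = 7.00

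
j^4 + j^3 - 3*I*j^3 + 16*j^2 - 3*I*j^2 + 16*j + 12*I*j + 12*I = (j - 6*I)*(j + 2*I)*(-I*j + 1)*(I*j + I)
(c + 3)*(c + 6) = c^2 + 9*c + 18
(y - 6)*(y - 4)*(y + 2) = y^3 - 8*y^2 + 4*y + 48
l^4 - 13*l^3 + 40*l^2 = l^2*(l - 8)*(l - 5)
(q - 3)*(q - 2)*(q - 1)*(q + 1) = q^4 - 5*q^3 + 5*q^2 + 5*q - 6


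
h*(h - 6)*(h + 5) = h^3 - h^2 - 30*h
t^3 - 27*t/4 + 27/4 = (t - 3/2)^2*(t + 3)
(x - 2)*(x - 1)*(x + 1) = x^3 - 2*x^2 - x + 2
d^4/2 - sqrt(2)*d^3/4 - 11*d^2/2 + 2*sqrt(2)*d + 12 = (d/2 + sqrt(2))*(d - 2*sqrt(2))*(d - 3*sqrt(2)/2)*(d + sqrt(2))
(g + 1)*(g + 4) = g^2 + 5*g + 4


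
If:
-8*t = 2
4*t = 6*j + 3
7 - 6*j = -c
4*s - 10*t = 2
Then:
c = -11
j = -2/3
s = -1/8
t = -1/4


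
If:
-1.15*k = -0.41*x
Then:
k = 0.356521739130435*x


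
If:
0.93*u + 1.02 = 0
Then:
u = -1.10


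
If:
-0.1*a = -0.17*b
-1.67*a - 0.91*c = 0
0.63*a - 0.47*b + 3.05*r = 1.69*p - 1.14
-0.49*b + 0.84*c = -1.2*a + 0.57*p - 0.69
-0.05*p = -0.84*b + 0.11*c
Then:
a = 0.08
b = 0.05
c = -0.15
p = 1.12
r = 0.24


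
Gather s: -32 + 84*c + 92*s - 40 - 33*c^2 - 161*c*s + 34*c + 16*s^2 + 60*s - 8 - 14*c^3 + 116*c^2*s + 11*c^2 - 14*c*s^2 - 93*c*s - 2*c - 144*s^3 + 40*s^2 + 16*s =-14*c^3 - 22*c^2 + 116*c - 144*s^3 + s^2*(56 - 14*c) + s*(116*c^2 - 254*c + 168) - 80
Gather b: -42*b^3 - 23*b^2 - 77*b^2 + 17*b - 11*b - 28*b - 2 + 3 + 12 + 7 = -42*b^3 - 100*b^2 - 22*b + 20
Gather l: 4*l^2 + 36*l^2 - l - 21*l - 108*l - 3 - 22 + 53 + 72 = 40*l^2 - 130*l + 100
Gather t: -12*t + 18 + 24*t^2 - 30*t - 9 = 24*t^2 - 42*t + 9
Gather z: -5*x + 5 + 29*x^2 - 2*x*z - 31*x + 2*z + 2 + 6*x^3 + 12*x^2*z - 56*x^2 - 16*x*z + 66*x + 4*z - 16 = 6*x^3 - 27*x^2 + 30*x + z*(12*x^2 - 18*x + 6) - 9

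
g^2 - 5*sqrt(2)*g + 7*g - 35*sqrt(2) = (g + 7)*(g - 5*sqrt(2))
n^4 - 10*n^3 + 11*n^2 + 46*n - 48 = (n - 8)*(n - 3)*(n - 1)*(n + 2)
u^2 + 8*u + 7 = (u + 1)*(u + 7)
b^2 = b^2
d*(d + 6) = d^2 + 6*d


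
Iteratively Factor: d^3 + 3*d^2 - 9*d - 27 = (d + 3)*(d^2 - 9) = (d + 3)^2*(d - 3)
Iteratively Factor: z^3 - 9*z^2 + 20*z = (z - 5)*(z^2 - 4*z) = (z - 5)*(z - 4)*(z)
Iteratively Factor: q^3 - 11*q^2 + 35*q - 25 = (q - 5)*(q^2 - 6*q + 5) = (q - 5)*(q - 1)*(q - 5)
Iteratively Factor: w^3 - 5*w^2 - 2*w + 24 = (w - 3)*(w^2 - 2*w - 8) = (w - 4)*(w - 3)*(w + 2)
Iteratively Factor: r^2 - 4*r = (r)*(r - 4)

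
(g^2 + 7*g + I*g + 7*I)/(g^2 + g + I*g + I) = (g + 7)/(g + 1)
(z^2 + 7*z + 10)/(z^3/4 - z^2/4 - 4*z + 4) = 4*(z^2 + 7*z + 10)/(z^3 - z^2 - 16*z + 16)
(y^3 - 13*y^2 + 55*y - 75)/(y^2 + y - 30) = (y^2 - 8*y + 15)/(y + 6)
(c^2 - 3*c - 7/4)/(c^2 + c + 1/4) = (2*c - 7)/(2*c + 1)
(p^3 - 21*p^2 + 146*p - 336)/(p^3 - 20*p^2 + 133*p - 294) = (p - 8)/(p - 7)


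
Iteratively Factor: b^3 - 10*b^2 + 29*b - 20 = (b - 1)*(b^2 - 9*b + 20) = (b - 4)*(b - 1)*(b - 5)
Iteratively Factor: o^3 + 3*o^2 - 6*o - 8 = (o + 4)*(o^2 - o - 2) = (o - 2)*(o + 4)*(o + 1)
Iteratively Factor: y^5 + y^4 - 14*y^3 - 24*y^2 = (y + 2)*(y^4 - y^3 - 12*y^2) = y*(y + 2)*(y^3 - y^2 - 12*y) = y^2*(y + 2)*(y^2 - y - 12) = y^2*(y - 4)*(y + 2)*(y + 3)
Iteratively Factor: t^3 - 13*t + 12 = (t + 4)*(t^2 - 4*t + 3) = (t - 1)*(t + 4)*(t - 3)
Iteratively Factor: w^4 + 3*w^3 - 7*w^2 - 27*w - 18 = (w + 1)*(w^3 + 2*w^2 - 9*w - 18) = (w + 1)*(w + 2)*(w^2 - 9) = (w + 1)*(w + 2)*(w + 3)*(w - 3)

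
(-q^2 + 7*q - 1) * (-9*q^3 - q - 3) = 9*q^5 - 63*q^4 + 10*q^3 - 4*q^2 - 20*q + 3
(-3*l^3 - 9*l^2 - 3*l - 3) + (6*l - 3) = -3*l^3 - 9*l^2 + 3*l - 6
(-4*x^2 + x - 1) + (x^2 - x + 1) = -3*x^2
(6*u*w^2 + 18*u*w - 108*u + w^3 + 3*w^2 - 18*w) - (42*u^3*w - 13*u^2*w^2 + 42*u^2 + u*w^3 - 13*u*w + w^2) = -42*u^3*w + 13*u^2*w^2 - 42*u^2 - u*w^3 + 6*u*w^2 + 31*u*w - 108*u + w^3 + 2*w^2 - 18*w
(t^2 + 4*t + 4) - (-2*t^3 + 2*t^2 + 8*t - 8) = 2*t^3 - t^2 - 4*t + 12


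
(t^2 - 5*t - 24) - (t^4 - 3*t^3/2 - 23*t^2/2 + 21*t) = -t^4 + 3*t^3/2 + 25*t^2/2 - 26*t - 24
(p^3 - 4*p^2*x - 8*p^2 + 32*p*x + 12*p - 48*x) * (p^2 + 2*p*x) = p^5 - 2*p^4*x - 8*p^4 - 8*p^3*x^2 + 16*p^3*x + 12*p^3 + 64*p^2*x^2 - 24*p^2*x - 96*p*x^2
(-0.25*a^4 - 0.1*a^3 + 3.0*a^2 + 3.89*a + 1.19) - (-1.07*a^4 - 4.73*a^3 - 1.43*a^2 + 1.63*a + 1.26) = 0.82*a^4 + 4.63*a^3 + 4.43*a^2 + 2.26*a - 0.0700000000000001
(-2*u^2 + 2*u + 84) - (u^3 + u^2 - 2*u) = -u^3 - 3*u^2 + 4*u + 84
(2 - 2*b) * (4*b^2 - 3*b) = -8*b^3 + 14*b^2 - 6*b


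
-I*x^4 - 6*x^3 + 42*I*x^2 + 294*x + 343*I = (x - 7)*(x + 7)*(x - 7*I)*(-I*x + 1)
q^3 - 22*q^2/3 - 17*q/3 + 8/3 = (q - 8)*(q - 1/3)*(q + 1)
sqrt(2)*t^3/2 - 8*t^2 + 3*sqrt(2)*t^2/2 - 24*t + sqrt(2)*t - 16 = (t + 2)*(t - 8*sqrt(2))*(sqrt(2)*t/2 + sqrt(2)/2)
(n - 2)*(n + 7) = n^2 + 5*n - 14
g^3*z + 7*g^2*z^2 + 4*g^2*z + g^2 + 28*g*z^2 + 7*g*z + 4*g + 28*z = (g + 4)*(g + 7*z)*(g*z + 1)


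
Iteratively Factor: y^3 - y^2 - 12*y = (y + 3)*(y^2 - 4*y) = (y - 4)*(y + 3)*(y)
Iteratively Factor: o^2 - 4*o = (o - 4)*(o)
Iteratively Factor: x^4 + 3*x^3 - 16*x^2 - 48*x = (x + 4)*(x^3 - x^2 - 12*x) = (x - 4)*(x + 4)*(x^2 + 3*x) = x*(x - 4)*(x + 4)*(x + 3)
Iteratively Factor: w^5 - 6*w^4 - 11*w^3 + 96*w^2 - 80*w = (w - 4)*(w^4 - 2*w^3 - 19*w^2 + 20*w) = w*(w - 4)*(w^3 - 2*w^2 - 19*w + 20) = w*(w - 4)*(w + 4)*(w^2 - 6*w + 5) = w*(w - 4)*(w - 1)*(w + 4)*(w - 5)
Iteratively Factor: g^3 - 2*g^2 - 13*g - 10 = (g + 2)*(g^2 - 4*g - 5) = (g - 5)*(g + 2)*(g + 1)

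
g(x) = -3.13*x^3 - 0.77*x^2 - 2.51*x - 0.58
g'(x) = -9.39*x^2 - 1.54*x - 2.51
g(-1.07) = 5.06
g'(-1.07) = -11.61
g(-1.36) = 9.28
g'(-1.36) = -17.78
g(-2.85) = 72.78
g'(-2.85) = -74.39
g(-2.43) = 45.88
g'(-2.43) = -54.21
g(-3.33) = 114.82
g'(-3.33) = -101.51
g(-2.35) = 41.69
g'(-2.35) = -50.75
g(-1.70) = 16.84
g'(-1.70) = -27.03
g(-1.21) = 6.87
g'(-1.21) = -14.39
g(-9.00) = 2241.41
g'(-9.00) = -749.24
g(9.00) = -2367.31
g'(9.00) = -776.96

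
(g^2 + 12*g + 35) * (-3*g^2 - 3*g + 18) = -3*g^4 - 39*g^3 - 123*g^2 + 111*g + 630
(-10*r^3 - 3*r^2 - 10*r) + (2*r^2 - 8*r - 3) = -10*r^3 - r^2 - 18*r - 3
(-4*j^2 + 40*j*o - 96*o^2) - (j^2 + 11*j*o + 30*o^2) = -5*j^2 + 29*j*o - 126*o^2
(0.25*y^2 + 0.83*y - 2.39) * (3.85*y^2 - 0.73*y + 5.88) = 0.9625*y^4 + 3.013*y^3 - 8.3374*y^2 + 6.6251*y - 14.0532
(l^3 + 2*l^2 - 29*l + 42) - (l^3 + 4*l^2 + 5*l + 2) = -2*l^2 - 34*l + 40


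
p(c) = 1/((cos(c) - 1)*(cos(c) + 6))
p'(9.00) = 0.01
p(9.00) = -0.10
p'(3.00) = 0.00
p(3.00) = -0.10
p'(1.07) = 0.46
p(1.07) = -0.30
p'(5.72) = -3.20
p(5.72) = -0.95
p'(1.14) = 0.38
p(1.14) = -0.27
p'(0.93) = 0.71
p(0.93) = -0.38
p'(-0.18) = -97.98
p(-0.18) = -8.86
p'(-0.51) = -4.31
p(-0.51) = -1.14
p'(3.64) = -0.02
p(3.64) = -0.10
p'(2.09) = 0.05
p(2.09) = -0.12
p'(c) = sin(c)/((cos(c) - 1)*(cos(c) + 6)^2) + sin(c)/((cos(c) - 1)^2*(cos(c) + 6))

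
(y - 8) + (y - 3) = 2*y - 11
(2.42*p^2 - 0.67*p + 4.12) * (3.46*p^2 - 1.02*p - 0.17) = 8.3732*p^4 - 4.7866*p^3 + 14.5272*p^2 - 4.0885*p - 0.7004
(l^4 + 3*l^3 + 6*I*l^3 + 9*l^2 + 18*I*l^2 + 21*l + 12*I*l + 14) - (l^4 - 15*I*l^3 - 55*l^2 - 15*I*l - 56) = 3*l^3 + 21*I*l^3 + 64*l^2 + 18*I*l^2 + 21*l + 27*I*l + 70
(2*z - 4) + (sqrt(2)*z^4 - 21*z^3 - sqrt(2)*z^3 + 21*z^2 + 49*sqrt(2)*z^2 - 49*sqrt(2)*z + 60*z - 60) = sqrt(2)*z^4 - 21*z^3 - sqrt(2)*z^3 + 21*z^2 + 49*sqrt(2)*z^2 - 49*sqrt(2)*z + 62*z - 64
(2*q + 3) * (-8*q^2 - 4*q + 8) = -16*q^3 - 32*q^2 + 4*q + 24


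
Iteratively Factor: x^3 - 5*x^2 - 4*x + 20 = (x - 2)*(x^2 - 3*x - 10) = (x - 2)*(x + 2)*(x - 5)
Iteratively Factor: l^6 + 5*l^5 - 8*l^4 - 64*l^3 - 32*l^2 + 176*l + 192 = (l - 2)*(l^5 + 7*l^4 + 6*l^3 - 52*l^2 - 136*l - 96) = (l - 2)*(l + 2)*(l^4 + 5*l^3 - 4*l^2 - 44*l - 48) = (l - 2)*(l + 2)*(l + 4)*(l^3 + l^2 - 8*l - 12) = (l - 2)*(l + 2)^2*(l + 4)*(l^2 - l - 6) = (l - 3)*(l - 2)*(l + 2)^2*(l + 4)*(l + 2)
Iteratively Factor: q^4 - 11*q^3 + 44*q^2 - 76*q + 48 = (q - 3)*(q^3 - 8*q^2 + 20*q - 16) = (q - 3)*(q - 2)*(q^2 - 6*q + 8) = (q - 3)*(q - 2)^2*(q - 4)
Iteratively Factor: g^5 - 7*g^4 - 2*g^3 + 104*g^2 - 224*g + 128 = (g - 1)*(g^4 - 6*g^3 - 8*g^2 + 96*g - 128) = (g - 2)*(g - 1)*(g^3 - 4*g^2 - 16*g + 64) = (g - 2)*(g - 1)*(g + 4)*(g^2 - 8*g + 16) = (g - 4)*(g - 2)*(g - 1)*(g + 4)*(g - 4)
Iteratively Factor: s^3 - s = (s)*(s^2 - 1) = s*(s + 1)*(s - 1)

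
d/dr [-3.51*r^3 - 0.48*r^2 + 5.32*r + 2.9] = -10.53*r^2 - 0.96*r + 5.32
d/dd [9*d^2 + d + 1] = 18*d + 1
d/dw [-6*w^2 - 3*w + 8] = -12*w - 3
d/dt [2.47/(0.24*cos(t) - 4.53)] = 0.5928*sin(t)/(0.24*cos(t) - 4.53)^2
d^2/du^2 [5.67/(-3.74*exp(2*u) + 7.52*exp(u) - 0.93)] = (-5.67*(7.48*exp(u) - 7.52)*(14.96*exp(u) - 15.04)*exp(u) + (84.8232*exp(u) - 42.6384)*(3.74*exp(2*u) - 7.52*exp(u) + 0.93))*exp(u)/(3.74*exp(2*u) - 7.52*exp(u) + 0.93)^3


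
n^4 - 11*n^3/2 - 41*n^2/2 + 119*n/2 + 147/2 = (n - 7)*(n - 3)*(n + 1)*(n + 7/2)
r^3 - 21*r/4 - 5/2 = (r - 5/2)*(r + 1/2)*(r + 2)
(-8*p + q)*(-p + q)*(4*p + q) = 32*p^3 - 28*p^2*q - 5*p*q^2 + q^3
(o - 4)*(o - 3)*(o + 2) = o^3 - 5*o^2 - 2*o + 24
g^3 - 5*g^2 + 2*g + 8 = (g - 4)*(g - 2)*(g + 1)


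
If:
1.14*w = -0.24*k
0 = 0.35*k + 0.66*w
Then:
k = 0.00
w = 0.00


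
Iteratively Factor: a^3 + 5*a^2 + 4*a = (a)*(a^2 + 5*a + 4) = a*(a + 4)*(a + 1)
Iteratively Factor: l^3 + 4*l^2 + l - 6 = (l + 3)*(l^2 + l - 2) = (l - 1)*(l + 3)*(l + 2)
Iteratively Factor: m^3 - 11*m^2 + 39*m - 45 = (m - 3)*(m^2 - 8*m + 15) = (m - 5)*(m - 3)*(m - 3)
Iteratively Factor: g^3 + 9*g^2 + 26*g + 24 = (g + 3)*(g^2 + 6*g + 8) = (g + 2)*(g + 3)*(g + 4)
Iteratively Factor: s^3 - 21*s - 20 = (s + 4)*(s^2 - 4*s - 5) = (s + 1)*(s + 4)*(s - 5)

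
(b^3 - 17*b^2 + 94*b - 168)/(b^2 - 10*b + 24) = b - 7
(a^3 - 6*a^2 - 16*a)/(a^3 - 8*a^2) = (a + 2)/a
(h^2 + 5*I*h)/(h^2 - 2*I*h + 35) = h/(h - 7*I)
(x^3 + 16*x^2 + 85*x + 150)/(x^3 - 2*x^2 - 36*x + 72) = (x^2 + 10*x + 25)/(x^2 - 8*x + 12)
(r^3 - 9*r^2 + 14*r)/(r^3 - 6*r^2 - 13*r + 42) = r/(r + 3)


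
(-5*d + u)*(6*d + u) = -30*d^2 + d*u + u^2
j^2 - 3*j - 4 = (j - 4)*(j + 1)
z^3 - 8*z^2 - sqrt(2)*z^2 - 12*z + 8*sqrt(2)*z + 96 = (z - 8)*(z - 3*sqrt(2))*(z + 2*sqrt(2))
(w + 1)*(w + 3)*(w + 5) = w^3 + 9*w^2 + 23*w + 15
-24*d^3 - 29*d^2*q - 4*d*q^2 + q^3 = (-8*d + q)*(d + q)*(3*d + q)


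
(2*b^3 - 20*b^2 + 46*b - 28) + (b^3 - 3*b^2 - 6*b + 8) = 3*b^3 - 23*b^2 + 40*b - 20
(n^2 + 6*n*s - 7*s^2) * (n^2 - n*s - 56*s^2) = n^4 + 5*n^3*s - 69*n^2*s^2 - 329*n*s^3 + 392*s^4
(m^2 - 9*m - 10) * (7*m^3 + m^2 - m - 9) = 7*m^5 - 62*m^4 - 80*m^3 - 10*m^2 + 91*m + 90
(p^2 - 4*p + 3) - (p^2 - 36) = 39 - 4*p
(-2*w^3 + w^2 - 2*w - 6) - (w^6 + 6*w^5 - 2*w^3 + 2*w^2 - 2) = -w^6 - 6*w^5 - w^2 - 2*w - 4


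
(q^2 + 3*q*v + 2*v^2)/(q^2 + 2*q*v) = (q + v)/q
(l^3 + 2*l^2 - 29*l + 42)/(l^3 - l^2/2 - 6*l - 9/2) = 2*(l^2 + 5*l - 14)/(2*l^2 + 5*l + 3)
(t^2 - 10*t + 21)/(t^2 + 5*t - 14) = (t^2 - 10*t + 21)/(t^2 + 5*t - 14)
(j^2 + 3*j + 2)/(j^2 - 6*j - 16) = (j + 1)/(j - 8)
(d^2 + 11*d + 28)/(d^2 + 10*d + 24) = (d + 7)/(d + 6)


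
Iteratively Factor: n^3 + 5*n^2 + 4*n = (n + 4)*(n^2 + n) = n*(n + 4)*(n + 1)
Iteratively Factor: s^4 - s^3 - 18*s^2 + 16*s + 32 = (s - 2)*(s^3 + s^2 - 16*s - 16) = (s - 2)*(s + 4)*(s^2 - 3*s - 4) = (s - 2)*(s + 1)*(s + 4)*(s - 4)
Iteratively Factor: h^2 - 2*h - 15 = (h + 3)*(h - 5)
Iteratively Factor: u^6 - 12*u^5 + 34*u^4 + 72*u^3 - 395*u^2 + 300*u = (u - 1)*(u^5 - 11*u^4 + 23*u^3 + 95*u^2 - 300*u) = (u - 5)*(u - 1)*(u^4 - 6*u^3 - 7*u^2 + 60*u) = (u - 5)*(u - 4)*(u - 1)*(u^3 - 2*u^2 - 15*u) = u*(u - 5)*(u - 4)*(u - 1)*(u^2 - 2*u - 15) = u*(u - 5)^2*(u - 4)*(u - 1)*(u + 3)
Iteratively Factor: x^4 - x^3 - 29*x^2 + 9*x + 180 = (x + 3)*(x^3 - 4*x^2 - 17*x + 60) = (x + 3)*(x + 4)*(x^2 - 8*x + 15) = (x - 5)*(x + 3)*(x + 4)*(x - 3)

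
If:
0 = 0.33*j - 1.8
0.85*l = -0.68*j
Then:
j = 5.45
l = -4.36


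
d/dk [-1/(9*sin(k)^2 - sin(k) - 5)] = (18*sin(k) - 1)*cos(k)/(-9*sin(k)^2 + sin(k) + 5)^2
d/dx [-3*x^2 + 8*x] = 8 - 6*x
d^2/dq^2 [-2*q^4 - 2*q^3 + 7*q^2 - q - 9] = -24*q^2 - 12*q + 14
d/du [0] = 0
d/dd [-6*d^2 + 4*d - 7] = 4 - 12*d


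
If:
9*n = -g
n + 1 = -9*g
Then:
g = -9/80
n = 1/80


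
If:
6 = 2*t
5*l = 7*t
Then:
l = 21/5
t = 3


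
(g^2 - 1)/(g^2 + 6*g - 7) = (g + 1)/(g + 7)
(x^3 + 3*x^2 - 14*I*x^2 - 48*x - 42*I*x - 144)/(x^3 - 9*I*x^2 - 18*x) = (x^2 + x*(3 - 8*I) - 24*I)/(x*(x - 3*I))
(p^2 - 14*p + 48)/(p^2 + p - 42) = (p - 8)/(p + 7)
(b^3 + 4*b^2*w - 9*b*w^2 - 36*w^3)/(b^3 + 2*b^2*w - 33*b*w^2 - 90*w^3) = (-b^2 - b*w + 12*w^2)/(-b^2 + b*w + 30*w^2)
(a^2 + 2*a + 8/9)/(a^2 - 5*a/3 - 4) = (a + 2/3)/(a - 3)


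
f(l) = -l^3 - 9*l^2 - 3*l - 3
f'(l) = -3*l^2 - 18*l - 3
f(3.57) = -173.91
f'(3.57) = -105.49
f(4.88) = -348.18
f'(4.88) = -162.28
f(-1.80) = -20.93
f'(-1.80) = 19.68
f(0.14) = -3.60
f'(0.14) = -5.58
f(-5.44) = -92.03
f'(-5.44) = 6.14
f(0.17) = -3.78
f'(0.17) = -6.15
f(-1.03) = -8.37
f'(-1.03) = 12.36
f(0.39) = -5.60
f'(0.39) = -10.48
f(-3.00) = -48.00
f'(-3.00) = 24.00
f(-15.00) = 1392.00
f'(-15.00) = -408.00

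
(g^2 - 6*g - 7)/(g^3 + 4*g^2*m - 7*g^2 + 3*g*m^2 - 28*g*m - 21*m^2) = (g + 1)/(g^2 + 4*g*m + 3*m^2)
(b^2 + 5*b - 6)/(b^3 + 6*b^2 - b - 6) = 1/(b + 1)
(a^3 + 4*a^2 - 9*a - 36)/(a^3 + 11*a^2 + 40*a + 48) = (a - 3)/(a + 4)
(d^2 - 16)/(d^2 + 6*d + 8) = (d - 4)/(d + 2)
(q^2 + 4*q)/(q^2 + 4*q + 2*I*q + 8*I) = q/(q + 2*I)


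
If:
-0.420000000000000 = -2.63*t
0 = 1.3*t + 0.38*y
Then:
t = 0.16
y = -0.55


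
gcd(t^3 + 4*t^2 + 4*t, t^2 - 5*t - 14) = t + 2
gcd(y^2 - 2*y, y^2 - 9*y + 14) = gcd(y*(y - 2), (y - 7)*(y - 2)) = y - 2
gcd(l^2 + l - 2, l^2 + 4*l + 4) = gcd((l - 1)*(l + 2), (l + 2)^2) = l + 2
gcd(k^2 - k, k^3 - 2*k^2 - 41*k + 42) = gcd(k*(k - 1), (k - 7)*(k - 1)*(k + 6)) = k - 1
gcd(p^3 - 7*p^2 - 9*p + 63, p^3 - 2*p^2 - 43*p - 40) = 1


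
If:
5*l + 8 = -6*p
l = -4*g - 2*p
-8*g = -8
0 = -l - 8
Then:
No Solution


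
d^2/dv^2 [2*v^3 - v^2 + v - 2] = 12*v - 2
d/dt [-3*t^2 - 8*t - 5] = -6*t - 8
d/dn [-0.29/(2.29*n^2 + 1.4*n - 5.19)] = (1.3282*n + 0.406)/(2.29*n^2 + 1.4*n - 5.19)^2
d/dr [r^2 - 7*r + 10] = 2*r - 7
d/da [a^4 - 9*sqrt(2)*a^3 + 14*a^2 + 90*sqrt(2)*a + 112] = 4*a^3 - 27*sqrt(2)*a^2 + 28*a + 90*sqrt(2)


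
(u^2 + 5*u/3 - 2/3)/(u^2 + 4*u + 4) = (u - 1/3)/(u + 2)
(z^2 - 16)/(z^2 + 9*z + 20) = (z - 4)/(z + 5)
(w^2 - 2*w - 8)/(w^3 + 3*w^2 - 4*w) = (w^2 - 2*w - 8)/(w*(w^2 + 3*w - 4))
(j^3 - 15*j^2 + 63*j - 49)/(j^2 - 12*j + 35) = (j^2 - 8*j + 7)/(j - 5)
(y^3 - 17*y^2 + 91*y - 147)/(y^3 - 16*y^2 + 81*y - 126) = (y - 7)/(y - 6)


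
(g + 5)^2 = g^2 + 10*g + 25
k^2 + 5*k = k*(k + 5)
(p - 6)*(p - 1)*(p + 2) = p^3 - 5*p^2 - 8*p + 12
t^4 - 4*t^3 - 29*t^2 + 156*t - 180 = (t - 5)*(t - 3)*(t - 2)*(t + 6)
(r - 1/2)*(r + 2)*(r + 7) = r^3 + 17*r^2/2 + 19*r/2 - 7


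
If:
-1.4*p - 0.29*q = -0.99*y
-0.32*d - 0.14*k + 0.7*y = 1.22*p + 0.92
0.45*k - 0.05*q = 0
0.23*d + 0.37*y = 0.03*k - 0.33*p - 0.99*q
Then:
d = -0.839577576761255*y - 2.42488889293858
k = 0.0674820212715067 - 0.0496388308644141*y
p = 0.799683820397229*y - 0.125805768227595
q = 0.60733819144356 - 0.446749477779727*y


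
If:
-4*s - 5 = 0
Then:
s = -5/4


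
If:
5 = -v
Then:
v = -5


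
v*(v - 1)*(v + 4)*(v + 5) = v^4 + 8*v^3 + 11*v^2 - 20*v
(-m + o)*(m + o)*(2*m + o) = -2*m^3 - m^2*o + 2*m*o^2 + o^3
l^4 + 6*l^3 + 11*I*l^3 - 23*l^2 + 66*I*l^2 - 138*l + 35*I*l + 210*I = (l + 6)*(l - I)*(l + 5*I)*(l + 7*I)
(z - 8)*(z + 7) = z^2 - z - 56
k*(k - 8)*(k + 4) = k^3 - 4*k^2 - 32*k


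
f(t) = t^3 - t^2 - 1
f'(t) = 3*t^2 - 2*t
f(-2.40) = -20.58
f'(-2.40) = 22.08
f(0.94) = -1.05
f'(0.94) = 0.77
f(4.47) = 68.33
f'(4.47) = 51.00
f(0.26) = -1.05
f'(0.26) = -0.32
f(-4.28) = -97.72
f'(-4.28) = 63.52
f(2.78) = 12.76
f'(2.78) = 17.63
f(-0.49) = -1.36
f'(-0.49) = 1.70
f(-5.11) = -160.54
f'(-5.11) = 88.56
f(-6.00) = -253.00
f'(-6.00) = 120.00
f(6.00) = 179.00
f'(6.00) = 96.00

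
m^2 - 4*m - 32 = (m - 8)*(m + 4)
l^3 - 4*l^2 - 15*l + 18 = (l - 6)*(l - 1)*(l + 3)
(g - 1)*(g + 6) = g^2 + 5*g - 6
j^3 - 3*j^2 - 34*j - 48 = (j - 8)*(j + 2)*(j + 3)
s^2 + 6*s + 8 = (s + 2)*(s + 4)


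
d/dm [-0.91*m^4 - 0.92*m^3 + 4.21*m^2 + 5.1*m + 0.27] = -3.64*m^3 - 2.76*m^2 + 8.42*m + 5.1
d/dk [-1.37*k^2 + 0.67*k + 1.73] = 0.67 - 2.74*k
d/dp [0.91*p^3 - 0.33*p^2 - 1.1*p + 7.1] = 2.73*p^2 - 0.66*p - 1.1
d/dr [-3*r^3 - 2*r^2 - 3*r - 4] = -9*r^2 - 4*r - 3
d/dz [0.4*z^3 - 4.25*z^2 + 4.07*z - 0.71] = 1.2*z^2 - 8.5*z + 4.07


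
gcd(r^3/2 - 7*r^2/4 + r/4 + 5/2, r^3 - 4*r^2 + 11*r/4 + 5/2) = r^2 - 9*r/2 + 5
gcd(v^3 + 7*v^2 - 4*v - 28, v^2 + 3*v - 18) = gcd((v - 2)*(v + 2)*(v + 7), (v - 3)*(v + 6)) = 1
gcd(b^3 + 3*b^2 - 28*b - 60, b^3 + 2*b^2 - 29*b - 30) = b^2 + b - 30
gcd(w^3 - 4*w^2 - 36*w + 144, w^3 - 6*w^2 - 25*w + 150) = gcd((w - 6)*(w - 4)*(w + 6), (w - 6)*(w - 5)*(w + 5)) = w - 6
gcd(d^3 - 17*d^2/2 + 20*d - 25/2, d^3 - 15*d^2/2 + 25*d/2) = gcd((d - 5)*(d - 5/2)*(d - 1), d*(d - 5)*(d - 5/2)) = d^2 - 15*d/2 + 25/2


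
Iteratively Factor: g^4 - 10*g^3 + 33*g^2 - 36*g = (g - 4)*(g^3 - 6*g^2 + 9*g) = (g - 4)*(g - 3)*(g^2 - 3*g) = (g - 4)*(g - 3)^2*(g)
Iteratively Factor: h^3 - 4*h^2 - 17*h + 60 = (h - 5)*(h^2 + h - 12) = (h - 5)*(h - 3)*(h + 4)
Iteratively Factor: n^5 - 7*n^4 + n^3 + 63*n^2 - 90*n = (n - 5)*(n^4 - 2*n^3 - 9*n^2 + 18*n) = (n - 5)*(n - 2)*(n^3 - 9*n) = (n - 5)*(n - 3)*(n - 2)*(n^2 + 3*n) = n*(n - 5)*(n - 3)*(n - 2)*(n + 3)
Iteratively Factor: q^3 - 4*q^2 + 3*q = (q - 3)*(q^2 - q) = q*(q - 3)*(q - 1)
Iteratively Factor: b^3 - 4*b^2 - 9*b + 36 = (b - 3)*(b^2 - b - 12) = (b - 3)*(b + 3)*(b - 4)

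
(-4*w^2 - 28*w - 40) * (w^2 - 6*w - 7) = -4*w^4 - 4*w^3 + 156*w^2 + 436*w + 280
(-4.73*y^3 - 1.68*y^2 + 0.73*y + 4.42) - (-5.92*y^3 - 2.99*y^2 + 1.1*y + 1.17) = 1.19*y^3 + 1.31*y^2 - 0.37*y + 3.25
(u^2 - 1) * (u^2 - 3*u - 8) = u^4 - 3*u^3 - 9*u^2 + 3*u + 8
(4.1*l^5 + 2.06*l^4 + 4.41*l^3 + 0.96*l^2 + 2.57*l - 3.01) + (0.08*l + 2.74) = 4.1*l^5 + 2.06*l^4 + 4.41*l^3 + 0.96*l^2 + 2.65*l - 0.27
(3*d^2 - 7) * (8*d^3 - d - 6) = 24*d^5 - 59*d^3 - 18*d^2 + 7*d + 42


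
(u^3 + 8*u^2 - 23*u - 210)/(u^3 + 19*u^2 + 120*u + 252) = (u - 5)/(u + 6)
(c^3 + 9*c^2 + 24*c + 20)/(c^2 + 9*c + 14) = (c^2 + 7*c + 10)/(c + 7)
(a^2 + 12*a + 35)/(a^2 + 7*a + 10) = (a + 7)/(a + 2)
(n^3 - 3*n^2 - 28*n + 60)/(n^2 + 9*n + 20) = (n^2 - 8*n + 12)/(n + 4)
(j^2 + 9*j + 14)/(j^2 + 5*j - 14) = (j + 2)/(j - 2)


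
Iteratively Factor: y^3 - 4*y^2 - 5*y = (y - 5)*(y^2 + y) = y*(y - 5)*(y + 1)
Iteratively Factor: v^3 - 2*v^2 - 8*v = (v - 4)*(v^2 + 2*v) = (v - 4)*(v + 2)*(v)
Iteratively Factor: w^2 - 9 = (w - 3)*(w + 3)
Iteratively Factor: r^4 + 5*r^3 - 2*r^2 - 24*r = (r)*(r^3 + 5*r^2 - 2*r - 24) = r*(r - 2)*(r^2 + 7*r + 12) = r*(r - 2)*(r + 4)*(r + 3)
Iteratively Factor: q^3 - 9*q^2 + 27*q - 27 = (q - 3)*(q^2 - 6*q + 9) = (q - 3)^2*(q - 3)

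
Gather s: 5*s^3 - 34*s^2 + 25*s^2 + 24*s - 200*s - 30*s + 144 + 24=5*s^3 - 9*s^2 - 206*s + 168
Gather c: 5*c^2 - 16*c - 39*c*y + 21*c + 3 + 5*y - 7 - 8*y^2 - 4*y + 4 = 5*c^2 + c*(5 - 39*y) - 8*y^2 + y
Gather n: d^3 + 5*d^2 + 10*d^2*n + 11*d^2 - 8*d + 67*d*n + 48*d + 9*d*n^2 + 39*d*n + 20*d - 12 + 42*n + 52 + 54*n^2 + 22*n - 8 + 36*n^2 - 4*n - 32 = d^3 + 16*d^2 + 60*d + n^2*(9*d + 90) + n*(10*d^2 + 106*d + 60)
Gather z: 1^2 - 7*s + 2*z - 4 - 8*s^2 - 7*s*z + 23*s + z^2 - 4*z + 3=-8*s^2 + 16*s + z^2 + z*(-7*s - 2)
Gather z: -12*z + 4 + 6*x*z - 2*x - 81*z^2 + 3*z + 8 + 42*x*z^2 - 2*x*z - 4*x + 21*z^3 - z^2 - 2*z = -6*x + 21*z^3 + z^2*(42*x - 82) + z*(4*x - 11) + 12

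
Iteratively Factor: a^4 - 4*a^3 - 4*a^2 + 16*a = (a - 4)*(a^3 - 4*a) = (a - 4)*(a + 2)*(a^2 - 2*a) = (a - 4)*(a - 2)*(a + 2)*(a)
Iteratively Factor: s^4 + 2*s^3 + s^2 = (s + 1)*(s^3 + s^2) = s*(s + 1)*(s^2 + s) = s^2*(s + 1)*(s + 1)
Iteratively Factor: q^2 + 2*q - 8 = (q + 4)*(q - 2)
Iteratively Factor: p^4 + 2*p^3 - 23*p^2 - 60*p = (p)*(p^3 + 2*p^2 - 23*p - 60) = p*(p - 5)*(p^2 + 7*p + 12) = p*(p - 5)*(p + 3)*(p + 4)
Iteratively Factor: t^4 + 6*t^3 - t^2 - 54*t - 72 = (t + 2)*(t^3 + 4*t^2 - 9*t - 36) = (t + 2)*(t + 3)*(t^2 + t - 12) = (t - 3)*(t + 2)*(t + 3)*(t + 4)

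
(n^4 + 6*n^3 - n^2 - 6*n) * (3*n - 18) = 3*n^5 - 111*n^3 + 108*n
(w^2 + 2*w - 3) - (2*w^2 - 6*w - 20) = -w^2 + 8*w + 17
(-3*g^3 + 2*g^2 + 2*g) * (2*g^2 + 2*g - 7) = -6*g^5 - 2*g^4 + 29*g^3 - 10*g^2 - 14*g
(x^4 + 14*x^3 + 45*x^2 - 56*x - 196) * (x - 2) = x^5 + 12*x^4 + 17*x^3 - 146*x^2 - 84*x + 392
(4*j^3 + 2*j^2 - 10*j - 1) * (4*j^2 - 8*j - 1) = 16*j^5 - 24*j^4 - 60*j^3 + 74*j^2 + 18*j + 1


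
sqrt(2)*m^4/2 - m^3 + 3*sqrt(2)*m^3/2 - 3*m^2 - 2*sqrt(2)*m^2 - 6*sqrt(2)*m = m*(m + 3)*(m - 2*sqrt(2))*(sqrt(2)*m/2 + 1)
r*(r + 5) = r^2 + 5*r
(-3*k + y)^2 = 9*k^2 - 6*k*y + y^2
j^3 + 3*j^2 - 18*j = j*(j - 3)*(j + 6)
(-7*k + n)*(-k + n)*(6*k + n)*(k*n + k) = 42*k^4*n + 42*k^4 - 41*k^3*n^2 - 41*k^3*n - 2*k^2*n^3 - 2*k^2*n^2 + k*n^4 + k*n^3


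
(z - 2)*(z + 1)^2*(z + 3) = z^4 + 3*z^3 - 3*z^2 - 11*z - 6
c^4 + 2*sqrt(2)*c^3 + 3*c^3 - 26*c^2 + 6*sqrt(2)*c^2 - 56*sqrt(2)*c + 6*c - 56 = (c - 4)*(c + 7)*(c + sqrt(2))^2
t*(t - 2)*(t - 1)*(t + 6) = t^4 + 3*t^3 - 16*t^2 + 12*t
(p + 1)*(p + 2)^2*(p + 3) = p^4 + 8*p^3 + 23*p^2 + 28*p + 12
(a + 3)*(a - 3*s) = a^2 - 3*a*s + 3*a - 9*s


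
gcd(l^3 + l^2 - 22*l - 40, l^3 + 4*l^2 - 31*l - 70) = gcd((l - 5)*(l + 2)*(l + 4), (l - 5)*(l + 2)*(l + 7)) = l^2 - 3*l - 10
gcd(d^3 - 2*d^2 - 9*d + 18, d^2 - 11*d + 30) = 1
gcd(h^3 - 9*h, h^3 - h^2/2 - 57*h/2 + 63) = h - 3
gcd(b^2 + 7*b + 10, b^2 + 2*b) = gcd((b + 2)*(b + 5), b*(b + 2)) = b + 2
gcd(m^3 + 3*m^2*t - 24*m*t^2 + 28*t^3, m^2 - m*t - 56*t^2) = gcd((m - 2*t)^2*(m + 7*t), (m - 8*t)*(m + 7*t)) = m + 7*t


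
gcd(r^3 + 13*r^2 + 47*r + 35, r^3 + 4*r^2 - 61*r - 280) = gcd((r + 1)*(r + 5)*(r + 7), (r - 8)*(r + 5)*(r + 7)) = r^2 + 12*r + 35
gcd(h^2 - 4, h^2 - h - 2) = h - 2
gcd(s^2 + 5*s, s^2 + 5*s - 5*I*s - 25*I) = s + 5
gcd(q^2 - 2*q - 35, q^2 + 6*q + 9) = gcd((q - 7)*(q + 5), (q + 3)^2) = 1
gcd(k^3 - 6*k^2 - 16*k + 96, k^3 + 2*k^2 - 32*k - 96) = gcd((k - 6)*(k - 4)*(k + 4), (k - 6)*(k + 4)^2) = k^2 - 2*k - 24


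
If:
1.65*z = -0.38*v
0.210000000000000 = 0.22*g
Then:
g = 0.95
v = -4.34210526315789*z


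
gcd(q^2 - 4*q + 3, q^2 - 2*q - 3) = q - 3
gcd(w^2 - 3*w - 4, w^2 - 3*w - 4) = w^2 - 3*w - 4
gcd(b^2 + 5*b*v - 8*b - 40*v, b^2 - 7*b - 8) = b - 8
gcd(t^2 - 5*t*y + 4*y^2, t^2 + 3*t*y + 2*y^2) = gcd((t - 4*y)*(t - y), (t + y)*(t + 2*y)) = 1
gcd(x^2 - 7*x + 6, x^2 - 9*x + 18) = x - 6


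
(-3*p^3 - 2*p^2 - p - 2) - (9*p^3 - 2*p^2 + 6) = -12*p^3 - p - 8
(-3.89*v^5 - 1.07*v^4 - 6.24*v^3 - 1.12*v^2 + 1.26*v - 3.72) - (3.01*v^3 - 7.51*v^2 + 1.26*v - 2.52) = -3.89*v^5 - 1.07*v^4 - 9.25*v^3 + 6.39*v^2 - 1.2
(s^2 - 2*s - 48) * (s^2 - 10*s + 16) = s^4 - 12*s^3 - 12*s^2 + 448*s - 768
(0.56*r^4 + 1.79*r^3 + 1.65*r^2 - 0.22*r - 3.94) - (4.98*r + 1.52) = 0.56*r^4 + 1.79*r^3 + 1.65*r^2 - 5.2*r - 5.46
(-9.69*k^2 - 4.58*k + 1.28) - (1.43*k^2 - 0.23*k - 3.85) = -11.12*k^2 - 4.35*k + 5.13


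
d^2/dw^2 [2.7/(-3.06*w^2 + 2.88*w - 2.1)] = (50.56344*w^2 - 47.58912*w - 2.7*(6.12*w - 2.88)*(12.24*w - 5.76) + 34.7004)/(3.06*w^2 - 2.88*w + 2.1)^3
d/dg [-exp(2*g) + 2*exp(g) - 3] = 2*(1 - exp(g))*exp(g)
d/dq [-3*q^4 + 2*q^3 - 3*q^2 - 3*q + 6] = -12*q^3 + 6*q^2 - 6*q - 3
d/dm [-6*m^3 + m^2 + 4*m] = -18*m^2 + 2*m + 4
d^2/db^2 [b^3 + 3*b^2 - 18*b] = 6*b + 6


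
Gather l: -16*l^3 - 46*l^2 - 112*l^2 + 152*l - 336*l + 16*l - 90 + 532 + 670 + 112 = -16*l^3 - 158*l^2 - 168*l + 1224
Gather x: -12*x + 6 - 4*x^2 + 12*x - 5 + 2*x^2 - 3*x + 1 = -2*x^2 - 3*x + 2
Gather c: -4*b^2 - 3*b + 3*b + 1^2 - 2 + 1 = -4*b^2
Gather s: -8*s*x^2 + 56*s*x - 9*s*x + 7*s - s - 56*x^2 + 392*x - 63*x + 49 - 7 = s*(-8*x^2 + 47*x + 6) - 56*x^2 + 329*x + 42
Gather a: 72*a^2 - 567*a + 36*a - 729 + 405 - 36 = 72*a^2 - 531*a - 360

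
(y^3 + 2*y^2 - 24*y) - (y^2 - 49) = y^3 + y^2 - 24*y + 49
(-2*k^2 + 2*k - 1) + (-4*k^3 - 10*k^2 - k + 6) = -4*k^3 - 12*k^2 + k + 5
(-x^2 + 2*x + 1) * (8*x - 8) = -8*x^3 + 24*x^2 - 8*x - 8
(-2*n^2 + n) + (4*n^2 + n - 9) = 2*n^2 + 2*n - 9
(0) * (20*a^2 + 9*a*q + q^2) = 0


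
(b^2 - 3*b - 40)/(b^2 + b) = (b^2 - 3*b - 40)/(b*(b + 1))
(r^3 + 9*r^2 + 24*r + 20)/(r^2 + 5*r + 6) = (r^2 + 7*r + 10)/(r + 3)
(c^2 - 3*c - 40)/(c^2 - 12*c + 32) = (c + 5)/(c - 4)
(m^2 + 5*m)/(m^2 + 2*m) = (m + 5)/(m + 2)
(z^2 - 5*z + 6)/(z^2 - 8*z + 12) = (z - 3)/(z - 6)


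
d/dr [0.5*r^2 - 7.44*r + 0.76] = 1.0*r - 7.44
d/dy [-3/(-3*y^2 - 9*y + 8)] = 9*(-2*y - 3)/(3*y^2 + 9*y - 8)^2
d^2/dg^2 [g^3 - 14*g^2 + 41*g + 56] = 6*g - 28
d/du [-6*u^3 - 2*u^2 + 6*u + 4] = -18*u^2 - 4*u + 6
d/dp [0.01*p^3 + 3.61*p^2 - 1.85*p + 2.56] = 0.03*p^2 + 7.22*p - 1.85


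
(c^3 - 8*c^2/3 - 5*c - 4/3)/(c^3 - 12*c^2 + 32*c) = (3*c^2 + 4*c + 1)/(3*c*(c - 8))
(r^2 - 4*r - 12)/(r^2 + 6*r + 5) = (r^2 - 4*r - 12)/(r^2 + 6*r + 5)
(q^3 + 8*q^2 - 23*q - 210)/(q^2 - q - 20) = (q^2 + 13*q + 42)/(q + 4)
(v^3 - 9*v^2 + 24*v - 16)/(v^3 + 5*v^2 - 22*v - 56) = (v^2 - 5*v + 4)/(v^2 + 9*v + 14)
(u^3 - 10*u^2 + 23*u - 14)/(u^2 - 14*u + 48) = (u^3 - 10*u^2 + 23*u - 14)/(u^2 - 14*u + 48)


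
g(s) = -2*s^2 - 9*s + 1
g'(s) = -4*s - 9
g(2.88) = -41.51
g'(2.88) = -20.52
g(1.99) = -24.83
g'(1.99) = -16.96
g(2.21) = -28.66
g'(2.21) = -17.84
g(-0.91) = 7.53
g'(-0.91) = -5.36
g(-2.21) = 11.12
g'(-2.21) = -0.16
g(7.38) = -174.35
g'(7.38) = -38.52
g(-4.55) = 0.55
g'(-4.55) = 9.20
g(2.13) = -27.24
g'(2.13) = -17.52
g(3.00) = -44.00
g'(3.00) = -21.00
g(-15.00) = -314.00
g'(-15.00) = 51.00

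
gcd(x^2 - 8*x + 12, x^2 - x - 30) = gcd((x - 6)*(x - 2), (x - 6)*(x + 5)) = x - 6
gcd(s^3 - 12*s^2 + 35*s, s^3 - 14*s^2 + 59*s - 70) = s^2 - 12*s + 35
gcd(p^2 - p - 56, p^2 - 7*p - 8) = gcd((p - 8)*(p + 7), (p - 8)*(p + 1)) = p - 8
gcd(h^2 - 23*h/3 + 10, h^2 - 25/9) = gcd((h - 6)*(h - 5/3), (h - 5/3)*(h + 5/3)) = h - 5/3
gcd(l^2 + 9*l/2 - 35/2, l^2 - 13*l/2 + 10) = l - 5/2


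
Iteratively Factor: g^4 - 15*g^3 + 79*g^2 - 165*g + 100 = (g - 5)*(g^3 - 10*g^2 + 29*g - 20) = (g - 5)*(g - 4)*(g^2 - 6*g + 5) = (g - 5)^2*(g - 4)*(g - 1)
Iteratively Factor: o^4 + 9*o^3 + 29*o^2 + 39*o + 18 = (o + 3)*(o^3 + 6*o^2 + 11*o + 6) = (o + 2)*(o + 3)*(o^2 + 4*o + 3) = (o + 1)*(o + 2)*(o + 3)*(o + 3)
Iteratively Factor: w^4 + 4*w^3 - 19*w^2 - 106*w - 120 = (w + 4)*(w^3 - 19*w - 30) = (w - 5)*(w + 4)*(w^2 + 5*w + 6) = (w - 5)*(w + 3)*(w + 4)*(w + 2)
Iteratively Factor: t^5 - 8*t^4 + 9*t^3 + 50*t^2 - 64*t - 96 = (t - 3)*(t^4 - 5*t^3 - 6*t^2 + 32*t + 32) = (t - 4)*(t - 3)*(t^3 - t^2 - 10*t - 8) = (t - 4)^2*(t - 3)*(t^2 + 3*t + 2) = (t - 4)^2*(t - 3)*(t + 2)*(t + 1)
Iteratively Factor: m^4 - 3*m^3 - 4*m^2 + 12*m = (m)*(m^3 - 3*m^2 - 4*m + 12) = m*(m - 3)*(m^2 - 4) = m*(m - 3)*(m + 2)*(m - 2)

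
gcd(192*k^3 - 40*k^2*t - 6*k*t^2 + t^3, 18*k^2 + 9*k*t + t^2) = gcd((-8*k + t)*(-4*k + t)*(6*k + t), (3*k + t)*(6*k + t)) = 6*k + t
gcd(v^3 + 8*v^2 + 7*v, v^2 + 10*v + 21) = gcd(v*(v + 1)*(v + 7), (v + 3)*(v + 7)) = v + 7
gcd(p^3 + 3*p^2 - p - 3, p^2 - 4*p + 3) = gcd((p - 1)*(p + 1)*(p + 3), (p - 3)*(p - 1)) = p - 1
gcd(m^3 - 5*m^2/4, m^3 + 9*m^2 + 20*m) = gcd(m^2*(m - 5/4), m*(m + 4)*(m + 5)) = m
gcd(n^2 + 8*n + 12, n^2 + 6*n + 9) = 1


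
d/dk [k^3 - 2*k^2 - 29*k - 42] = 3*k^2 - 4*k - 29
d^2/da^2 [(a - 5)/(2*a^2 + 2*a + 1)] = 4*((4 - 3*a)*(2*a^2 + 2*a + 1) + 2*(a - 5)*(2*a + 1)^2)/(2*a^2 + 2*a + 1)^3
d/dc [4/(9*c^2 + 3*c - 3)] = 4*(-6*c - 1)/(3*(3*c^2 + c - 1)^2)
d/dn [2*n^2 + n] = 4*n + 1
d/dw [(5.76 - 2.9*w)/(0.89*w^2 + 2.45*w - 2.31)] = (2.581*w^2 - 10.2528*w - 7.413)/(0.7921*w^4 + 4.361*w^3 + 1.8907*w^2 - 11.319*w + 5.3361)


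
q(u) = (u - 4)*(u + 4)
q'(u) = 2*u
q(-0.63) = -15.60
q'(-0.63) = -1.26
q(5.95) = 19.40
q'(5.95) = 11.90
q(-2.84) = -7.93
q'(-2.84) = -5.68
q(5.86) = 18.34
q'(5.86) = 11.72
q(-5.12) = 10.21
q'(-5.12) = -10.24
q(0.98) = -15.04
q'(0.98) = 1.96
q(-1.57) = -13.54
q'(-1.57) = -3.14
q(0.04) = -16.00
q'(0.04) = 0.08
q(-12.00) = 128.00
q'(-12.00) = -24.00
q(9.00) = 65.00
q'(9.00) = 18.00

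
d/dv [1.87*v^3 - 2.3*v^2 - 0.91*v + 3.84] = 5.61*v^2 - 4.6*v - 0.91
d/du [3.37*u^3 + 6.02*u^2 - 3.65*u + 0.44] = 10.11*u^2 + 12.04*u - 3.65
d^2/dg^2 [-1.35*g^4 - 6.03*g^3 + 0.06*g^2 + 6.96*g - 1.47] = -16.2*g^2 - 36.18*g + 0.12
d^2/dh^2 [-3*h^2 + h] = -6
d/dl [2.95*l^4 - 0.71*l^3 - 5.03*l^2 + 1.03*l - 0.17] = 11.8*l^3 - 2.13*l^2 - 10.06*l + 1.03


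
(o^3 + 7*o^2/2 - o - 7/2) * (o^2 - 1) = o^5 + 7*o^4/2 - 2*o^3 - 7*o^2 + o + 7/2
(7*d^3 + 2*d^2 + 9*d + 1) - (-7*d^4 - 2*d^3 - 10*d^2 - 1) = 7*d^4 + 9*d^3 + 12*d^2 + 9*d + 2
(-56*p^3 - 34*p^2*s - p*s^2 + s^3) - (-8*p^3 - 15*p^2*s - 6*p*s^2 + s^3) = -48*p^3 - 19*p^2*s + 5*p*s^2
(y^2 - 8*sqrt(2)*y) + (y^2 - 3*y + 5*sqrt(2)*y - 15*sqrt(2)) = 2*y^2 - 3*sqrt(2)*y - 3*y - 15*sqrt(2)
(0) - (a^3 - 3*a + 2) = -a^3 + 3*a - 2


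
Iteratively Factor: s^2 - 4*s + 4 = (s - 2)*(s - 2)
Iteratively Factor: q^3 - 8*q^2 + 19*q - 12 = (q - 1)*(q^2 - 7*q + 12) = (q - 4)*(q - 1)*(q - 3)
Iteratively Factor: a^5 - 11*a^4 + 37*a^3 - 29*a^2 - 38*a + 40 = (a - 2)*(a^4 - 9*a^3 + 19*a^2 + 9*a - 20) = (a - 4)*(a - 2)*(a^3 - 5*a^2 - a + 5) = (a - 4)*(a - 2)*(a - 1)*(a^2 - 4*a - 5) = (a - 5)*(a - 4)*(a - 2)*(a - 1)*(a + 1)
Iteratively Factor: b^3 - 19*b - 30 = (b + 3)*(b^2 - 3*b - 10) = (b + 2)*(b + 3)*(b - 5)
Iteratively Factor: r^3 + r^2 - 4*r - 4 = (r + 2)*(r^2 - r - 2) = (r - 2)*(r + 2)*(r + 1)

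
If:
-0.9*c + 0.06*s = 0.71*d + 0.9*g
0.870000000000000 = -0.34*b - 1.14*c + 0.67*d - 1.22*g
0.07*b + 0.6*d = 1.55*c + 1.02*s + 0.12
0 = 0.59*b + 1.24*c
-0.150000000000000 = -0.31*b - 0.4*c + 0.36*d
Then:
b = 18.03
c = -8.58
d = 5.58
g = 5.34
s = 17.44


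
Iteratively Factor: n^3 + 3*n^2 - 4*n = (n - 1)*(n^2 + 4*n) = (n - 1)*(n + 4)*(n)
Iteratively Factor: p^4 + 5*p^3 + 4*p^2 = (p + 4)*(p^3 + p^2) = p*(p + 4)*(p^2 + p) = p*(p + 1)*(p + 4)*(p)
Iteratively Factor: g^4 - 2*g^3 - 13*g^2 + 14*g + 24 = (g + 3)*(g^3 - 5*g^2 + 2*g + 8) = (g - 2)*(g + 3)*(g^2 - 3*g - 4) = (g - 4)*(g - 2)*(g + 3)*(g + 1)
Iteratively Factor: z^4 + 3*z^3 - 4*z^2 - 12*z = (z + 3)*(z^3 - 4*z) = (z - 2)*(z + 3)*(z^2 + 2*z) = (z - 2)*(z + 2)*(z + 3)*(z)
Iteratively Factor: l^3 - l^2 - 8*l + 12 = (l - 2)*(l^2 + l - 6) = (l - 2)*(l + 3)*(l - 2)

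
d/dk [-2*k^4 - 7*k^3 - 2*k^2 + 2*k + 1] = -8*k^3 - 21*k^2 - 4*k + 2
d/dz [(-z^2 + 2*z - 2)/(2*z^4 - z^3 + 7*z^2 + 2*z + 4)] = (4*z^5 - 13*z^4 + 20*z^3 - 22*z^2 + 20*z + 12)/(4*z^8 - 4*z^7 + 29*z^6 - 6*z^5 + 61*z^4 + 20*z^3 + 60*z^2 + 16*z + 16)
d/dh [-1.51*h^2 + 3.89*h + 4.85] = 3.89 - 3.02*h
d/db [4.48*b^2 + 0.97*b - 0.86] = 8.96*b + 0.97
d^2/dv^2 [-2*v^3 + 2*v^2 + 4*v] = 4 - 12*v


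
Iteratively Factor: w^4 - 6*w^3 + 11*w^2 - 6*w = (w - 3)*(w^3 - 3*w^2 + 2*w) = w*(w - 3)*(w^2 - 3*w + 2) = w*(w - 3)*(w - 1)*(w - 2)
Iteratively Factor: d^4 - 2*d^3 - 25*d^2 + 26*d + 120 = (d + 2)*(d^3 - 4*d^2 - 17*d + 60) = (d + 2)*(d + 4)*(d^2 - 8*d + 15) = (d - 5)*(d + 2)*(d + 4)*(d - 3)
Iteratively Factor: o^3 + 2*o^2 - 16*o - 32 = (o + 4)*(o^2 - 2*o - 8) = (o - 4)*(o + 4)*(o + 2)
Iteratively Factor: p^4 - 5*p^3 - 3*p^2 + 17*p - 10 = (p - 1)*(p^3 - 4*p^2 - 7*p + 10) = (p - 1)*(p + 2)*(p^2 - 6*p + 5) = (p - 1)^2*(p + 2)*(p - 5)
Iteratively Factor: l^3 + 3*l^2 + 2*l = (l + 2)*(l^2 + l) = (l + 1)*(l + 2)*(l)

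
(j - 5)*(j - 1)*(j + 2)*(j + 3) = j^4 - j^3 - 19*j^2 - 11*j + 30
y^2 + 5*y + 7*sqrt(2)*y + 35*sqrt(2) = (y + 5)*(y + 7*sqrt(2))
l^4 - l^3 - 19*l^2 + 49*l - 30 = (l - 3)*(l - 2)*(l - 1)*(l + 5)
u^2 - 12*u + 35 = (u - 7)*(u - 5)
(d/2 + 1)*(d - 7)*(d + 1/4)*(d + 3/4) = d^4/2 - 2*d^3 - 301*d^2/32 - 239*d/32 - 21/16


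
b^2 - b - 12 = (b - 4)*(b + 3)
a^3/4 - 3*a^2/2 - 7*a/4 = a*(a/4 + 1/4)*(a - 7)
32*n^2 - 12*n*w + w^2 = (-8*n + w)*(-4*n + w)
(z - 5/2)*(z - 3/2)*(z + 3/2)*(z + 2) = z^4 - z^3/2 - 29*z^2/4 + 9*z/8 + 45/4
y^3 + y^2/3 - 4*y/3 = y*(y - 1)*(y + 4/3)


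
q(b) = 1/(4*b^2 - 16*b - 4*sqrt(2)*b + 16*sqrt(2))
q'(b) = (-8*b + 4*sqrt(2) + 16)/(4*b^2 - 16*b - 4*sqrt(2)*b + 16*sqrt(2))^2 = (-2*b + sqrt(2) + 4)/(4*(b^2 - 4*b - sqrt(2)*b + 4*sqrt(2))^2)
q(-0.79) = 0.02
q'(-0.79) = 0.02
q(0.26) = 0.06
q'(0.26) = 0.07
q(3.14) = -0.17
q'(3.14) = -0.10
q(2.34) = -0.16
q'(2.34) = 0.08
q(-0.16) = 0.04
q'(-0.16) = 0.03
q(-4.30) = 0.01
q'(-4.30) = 0.00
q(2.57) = -0.15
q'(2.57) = 0.03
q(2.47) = -0.15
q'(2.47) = 0.05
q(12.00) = 0.00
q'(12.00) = 0.00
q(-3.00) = 0.01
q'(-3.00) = 0.00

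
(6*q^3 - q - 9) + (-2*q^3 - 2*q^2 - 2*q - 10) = 4*q^3 - 2*q^2 - 3*q - 19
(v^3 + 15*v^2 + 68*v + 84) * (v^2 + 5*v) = v^5 + 20*v^4 + 143*v^3 + 424*v^2 + 420*v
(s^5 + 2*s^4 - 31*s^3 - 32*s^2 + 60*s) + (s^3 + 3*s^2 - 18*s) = s^5 + 2*s^4 - 30*s^3 - 29*s^2 + 42*s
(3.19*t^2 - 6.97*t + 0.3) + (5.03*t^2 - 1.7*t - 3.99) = 8.22*t^2 - 8.67*t - 3.69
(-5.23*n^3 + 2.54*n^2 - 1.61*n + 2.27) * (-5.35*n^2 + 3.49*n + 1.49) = 27.9805*n^5 - 31.8417*n^4 + 9.6854*n^3 - 13.9788*n^2 + 5.5234*n + 3.3823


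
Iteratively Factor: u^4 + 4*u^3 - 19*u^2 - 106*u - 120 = (u + 3)*(u^3 + u^2 - 22*u - 40) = (u - 5)*(u + 3)*(u^2 + 6*u + 8) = (u - 5)*(u + 2)*(u + 3)*(u + 4)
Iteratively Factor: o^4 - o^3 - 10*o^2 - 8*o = (o)*(o^3 - o^2 - 10*o - 8) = o*(o + 1)*(o^2 - 2*o - 8) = o*(o - 4)*(o + 1)*(o + 2)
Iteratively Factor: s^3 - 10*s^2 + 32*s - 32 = (s - 4)*(s^2 - 6*s + 8) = (s - 4)*(s - 2)*(s - 4)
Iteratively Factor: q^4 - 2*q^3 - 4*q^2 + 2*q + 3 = (q - 3)*(q^3 + q^2 - q - 1) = (q - 3)*(q + 1)*(q^2 - 1) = (q - 3)*(q + 1)^2*(q - 1)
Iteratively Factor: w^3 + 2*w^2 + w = (w + 1)*(w^2 + w) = w*(w + 1)*(w + 1)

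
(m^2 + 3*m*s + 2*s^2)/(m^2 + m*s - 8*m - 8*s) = (m + 2*s)/(m - 8)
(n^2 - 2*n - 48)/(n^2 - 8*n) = (n + 6)/n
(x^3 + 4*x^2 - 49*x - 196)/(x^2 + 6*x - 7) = (x^2 - 3*x - 28)/(x - 1)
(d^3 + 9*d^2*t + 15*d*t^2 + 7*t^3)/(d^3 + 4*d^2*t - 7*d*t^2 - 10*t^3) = (-d^2 - 8*d*t - 7*t^2)/(-d^2 - 3*d*t + 10*t^2)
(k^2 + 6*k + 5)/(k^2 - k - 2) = (k + 5)/(k - 2)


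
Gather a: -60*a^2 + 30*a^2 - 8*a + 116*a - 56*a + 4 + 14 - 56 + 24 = -30*a^2 + 52*a - 14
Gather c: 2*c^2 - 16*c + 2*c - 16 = 2*c^2 - 14*c - 16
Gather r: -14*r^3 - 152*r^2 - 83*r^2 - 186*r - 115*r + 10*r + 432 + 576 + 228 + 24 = -14*r^3 - 235*r^2 - 291*r + 1260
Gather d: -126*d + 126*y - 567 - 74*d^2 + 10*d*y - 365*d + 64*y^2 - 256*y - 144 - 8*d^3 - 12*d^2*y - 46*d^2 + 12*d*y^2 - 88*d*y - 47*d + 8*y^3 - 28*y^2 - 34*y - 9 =-8*d^3 + d^2*(-12*y - 120) + d*(12*y^2 - 78*y - 538) + 8*y^3 + 36*y^2 - 164*y - 720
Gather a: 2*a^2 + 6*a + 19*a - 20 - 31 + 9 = 2*a^2 + 25*a - 42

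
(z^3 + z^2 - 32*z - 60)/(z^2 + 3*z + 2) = (z^2 - z - 30)/(z + 1)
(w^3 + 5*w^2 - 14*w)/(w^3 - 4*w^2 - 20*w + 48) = w*(w + 7)/(w^2 - 2*w - 24)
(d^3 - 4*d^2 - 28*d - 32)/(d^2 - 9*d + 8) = (d^2 + 4*d + 4)/(d - 1)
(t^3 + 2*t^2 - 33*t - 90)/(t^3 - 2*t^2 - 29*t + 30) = (t + 3)/(t - 1)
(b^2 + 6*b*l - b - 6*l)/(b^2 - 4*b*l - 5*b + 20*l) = (b^2 + 6*b*l - b - 6*l)/(b^2 - 4*b*l - 5*b + 20*l)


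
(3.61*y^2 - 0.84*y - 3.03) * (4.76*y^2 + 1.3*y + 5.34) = 17.1836*y^4 + 0.6946*y^3 + 3.7626*y^2 - 8.4246*y - 16.1802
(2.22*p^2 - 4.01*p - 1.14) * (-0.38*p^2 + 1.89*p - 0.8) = -0.8436*p^4 + 5.7196*p^3 - 8.9217*p^2 + 1.0534*p + 0.912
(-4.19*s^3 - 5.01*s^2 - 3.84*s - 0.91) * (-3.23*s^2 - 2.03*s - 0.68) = 13.5337*s^5 + 24.688*s^4 + 25.4227*s^3 + 14.1413*s^2 + 4.4585*s + 0.6188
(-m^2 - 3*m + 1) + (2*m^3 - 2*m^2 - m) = 2*m^3 - 3*m^2 - 4*m + 1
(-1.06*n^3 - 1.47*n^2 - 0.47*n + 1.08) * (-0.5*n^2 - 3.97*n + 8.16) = 0.53*n^5 + 4.9432*n^4 - 2.5787*n^3 - 10.6693*n^2 - 8.1228*n + 8.8128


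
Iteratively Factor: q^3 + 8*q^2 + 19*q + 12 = (q + 4)*(q^2 + 4*q + 3) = (q + 3)*(q + 4)*(q + 1)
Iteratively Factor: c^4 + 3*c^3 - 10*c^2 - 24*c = (c - 3)*(c^3 + 6*c^2 + 8*c) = (c - 3)*(c + 2)*(c^2 + 4*c) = (c - 3)*(c + 2)*(c + 4)*(c)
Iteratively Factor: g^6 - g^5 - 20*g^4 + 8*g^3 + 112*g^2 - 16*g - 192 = (g - 2)*(g^5 + g^4 - 18*g^3 - 28*g^2 + 56*g + 96) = (g - 2)*(g + 2)*(g^4 - g^3 - 16*g^2 + 4*g + 48) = (g - 2)*(g + 2)*(g + 3)*(g^3 - 4*g^2 - 4*g + 16) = (g - 4)*(g - 2)*(g + 2)*(g + 3)*(g^2 - 4) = (g - 4)*(g - 2)*(g + 2)^2*(g + 3)*(g - 2)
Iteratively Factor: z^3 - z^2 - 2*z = (z + 1)*(z^2 - 2*z) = (z - 2)*(z + 1)*(z)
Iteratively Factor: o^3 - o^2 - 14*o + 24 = (o - 3)*(o^2 + 2*o - 8) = (o - 3)*(o + 4)*(o - 2)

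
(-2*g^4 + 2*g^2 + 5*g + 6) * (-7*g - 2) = 14*g^5 + 4*g^4 - 14*g^3 - 39*g^2 - 52*g - 12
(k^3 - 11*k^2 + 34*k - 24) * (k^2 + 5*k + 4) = k^5 - 6*k^4 - 17*k^3 + 102*k^2 + 16*k - 96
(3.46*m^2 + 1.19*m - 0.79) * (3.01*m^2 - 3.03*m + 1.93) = 10.4146*m^4 - 6.9019*m^3 + 0.694199999999999*m^2 + 4.6904*m - 1.5247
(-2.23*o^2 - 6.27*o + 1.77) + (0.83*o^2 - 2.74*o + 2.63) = -1.4*o^2 - 9.01*o + 4.4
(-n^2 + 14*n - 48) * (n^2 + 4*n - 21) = -n^4 + 10*n^3 + 29*n^2 - 486*n + 1008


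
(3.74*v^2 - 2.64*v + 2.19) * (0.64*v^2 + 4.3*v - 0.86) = 2.3936*v^4 + 14.3924*v^3 - 13.1668*v^2 + 11.6874*v - 1.8834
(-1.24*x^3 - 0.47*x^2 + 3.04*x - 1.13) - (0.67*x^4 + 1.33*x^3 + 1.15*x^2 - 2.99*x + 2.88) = -0.67*x^4 - 2.57*x^3 - 1.62*x^2 + 6.03*x - 4.01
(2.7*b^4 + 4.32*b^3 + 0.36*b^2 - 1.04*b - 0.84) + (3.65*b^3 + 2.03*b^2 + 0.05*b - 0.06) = 2.7*b^4 + 7.97*b^3 + 2.39*b^2 - 0.99*b - 0.9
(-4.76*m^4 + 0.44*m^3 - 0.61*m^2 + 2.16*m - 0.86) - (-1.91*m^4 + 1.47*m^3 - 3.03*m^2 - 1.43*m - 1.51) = -2.85*m^4 - 1.03*m^3 + 2.42*m^2 + 3.59*m + 0.65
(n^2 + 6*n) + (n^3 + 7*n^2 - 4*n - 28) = n^3 + 8*n^2 + 2*n - 28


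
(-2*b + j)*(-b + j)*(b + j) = 2*b^3 - b^2*j - 2*b*j^2 + j^3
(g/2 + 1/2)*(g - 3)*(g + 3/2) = g^3/2 - g^2/4 - 3*g - 9/4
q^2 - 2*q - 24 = (q - 6)*(q + 4)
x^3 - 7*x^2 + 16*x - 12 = (x - 3)*(x - 2)^2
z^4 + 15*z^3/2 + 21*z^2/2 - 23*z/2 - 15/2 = (z - 1)*(z + 1/2)*(z + 3)*(z + 5)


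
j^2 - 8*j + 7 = (j - 7)*(j - 1)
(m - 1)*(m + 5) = m^2 + 4*m - 5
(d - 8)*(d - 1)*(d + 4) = d^3 - 5*d^2 - 28*d + 32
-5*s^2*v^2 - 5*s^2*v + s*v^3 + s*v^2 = v*(-5*s + v)*(s*v + s)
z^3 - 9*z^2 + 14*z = z*(z - 7)*(z - 2)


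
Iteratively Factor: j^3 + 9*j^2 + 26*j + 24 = (j + 2)*(j^2 + 7*j + 12) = (j + 2)*(j + 4)*(j + 3)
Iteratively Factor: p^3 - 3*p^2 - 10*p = (p - 5)*(p^2 + 2*p) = (p - 5)*(p + 2)*(p)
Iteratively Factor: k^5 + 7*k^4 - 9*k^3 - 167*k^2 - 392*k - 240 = (k + 1)*(k^4 + 6*k^3 - 15*k^2 - 152*k - 240) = (k + 1)*(k + 4)*(k^3 + 2*k^2 - 23*k - 60) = (k + 1)*(k + 3)*(k + 4)*(k^2 - k - 20) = (k + 1)*(k + 3)*(k + 4)^2*(k - 5)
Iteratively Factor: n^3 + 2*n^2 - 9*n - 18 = (n - 3)*(n^2 + 5*n + 6) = (n - 3)*(n + 3)*(n + 2)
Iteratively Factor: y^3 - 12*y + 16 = (y - 2)*(y^2 + 2*y - 8) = (y - 2)*(y + 4)*(y - 2)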